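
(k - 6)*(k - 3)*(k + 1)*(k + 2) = k^4 - 6*k^3 - 7*k^2 + 36*k + 36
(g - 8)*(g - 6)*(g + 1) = g^3 - 13*g^2 + 34*g + 48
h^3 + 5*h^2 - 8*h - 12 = (h - 2)*(h + 1)*(h + 6)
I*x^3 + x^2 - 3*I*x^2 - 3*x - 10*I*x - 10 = (x - 5)*(x + 2)*(I*x + 1)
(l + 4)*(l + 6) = l^2 + 10*l + 24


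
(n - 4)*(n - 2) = n^2 - 6*n + 8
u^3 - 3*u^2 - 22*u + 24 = (u - 6)*(u - 1)*(u + 4)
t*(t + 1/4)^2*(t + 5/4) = t^4 + 7*t^3/4 + 11*t^2/16 + 5*t/64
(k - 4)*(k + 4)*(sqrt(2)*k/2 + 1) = sqrt(2)*k^3/2 + k^2 - 8*sqrt(2)*k - 16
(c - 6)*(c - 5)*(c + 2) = c^3 - 9*c^2 + 8*c + 60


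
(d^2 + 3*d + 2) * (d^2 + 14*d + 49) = d^4 + 17*d^3 + 93*d^2 + 175*d + 98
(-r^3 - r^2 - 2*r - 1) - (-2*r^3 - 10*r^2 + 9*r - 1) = r^3 + 9*r^2 - 11*r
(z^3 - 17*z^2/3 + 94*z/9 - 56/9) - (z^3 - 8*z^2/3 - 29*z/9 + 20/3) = -3*z^2 + 41*z/3 - 116/9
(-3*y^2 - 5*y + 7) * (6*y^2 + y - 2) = -18*y^4 - 33*y^3 + 43*y^2 + 17*y - 14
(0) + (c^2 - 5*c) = c^2 - 5*c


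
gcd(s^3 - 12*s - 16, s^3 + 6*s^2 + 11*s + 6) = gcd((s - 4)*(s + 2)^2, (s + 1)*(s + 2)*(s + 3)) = s + 2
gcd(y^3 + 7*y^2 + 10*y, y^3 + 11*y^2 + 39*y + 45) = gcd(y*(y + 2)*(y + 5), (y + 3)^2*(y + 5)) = y + 5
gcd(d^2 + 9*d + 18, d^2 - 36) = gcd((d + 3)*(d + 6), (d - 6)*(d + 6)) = d + 6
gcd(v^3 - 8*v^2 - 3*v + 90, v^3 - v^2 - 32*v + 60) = v - 5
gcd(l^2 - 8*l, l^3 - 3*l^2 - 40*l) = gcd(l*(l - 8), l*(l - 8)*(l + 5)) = l^2 - 8*l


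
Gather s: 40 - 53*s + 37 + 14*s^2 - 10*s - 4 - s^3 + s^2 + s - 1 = -s^3 + 15*s^2 - 62*s + 72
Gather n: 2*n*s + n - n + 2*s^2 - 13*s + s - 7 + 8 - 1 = 2*n*s + 2*s^2 - 12*s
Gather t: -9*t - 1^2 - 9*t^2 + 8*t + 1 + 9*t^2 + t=0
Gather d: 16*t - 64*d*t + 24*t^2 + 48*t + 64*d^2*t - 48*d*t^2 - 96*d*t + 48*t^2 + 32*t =64*d^2*t + d*(-48*t^2 - 160*t) + 72*t^2 + 96*t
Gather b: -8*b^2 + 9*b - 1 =-8*b^2 + 9*b - 1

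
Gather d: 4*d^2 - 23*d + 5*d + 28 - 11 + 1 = 4*d^2 - 18*d + 18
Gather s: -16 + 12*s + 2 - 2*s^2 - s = -2*s^2 + 11*s - 14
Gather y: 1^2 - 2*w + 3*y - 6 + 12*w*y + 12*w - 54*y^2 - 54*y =10*w - 54*y^2 + y*(12*w - 51) - 5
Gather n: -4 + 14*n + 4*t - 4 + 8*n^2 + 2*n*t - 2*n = 8*n^2 + n*(2*t + 12) + 4*t - 8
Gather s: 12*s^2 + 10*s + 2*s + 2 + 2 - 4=12*s^2 + 12*s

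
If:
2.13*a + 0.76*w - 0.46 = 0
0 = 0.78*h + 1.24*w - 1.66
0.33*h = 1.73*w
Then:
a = 0.10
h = 1.63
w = 0.31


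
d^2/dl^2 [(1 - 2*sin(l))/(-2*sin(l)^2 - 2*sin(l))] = (-sin(l) + 4 - 1/(2*sin(l)) - 2/sin(l)^2 - 1/sin(l)^3)/(sin(l) + 1)^2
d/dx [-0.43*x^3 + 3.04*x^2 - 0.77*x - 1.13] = -1.29*x^2 + 6.08*x - 0.77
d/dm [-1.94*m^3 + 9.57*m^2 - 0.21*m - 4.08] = -5.82*m^2 + 19.14*m - 0.21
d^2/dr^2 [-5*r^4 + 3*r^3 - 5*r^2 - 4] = -60*r^2 + 18*r - 10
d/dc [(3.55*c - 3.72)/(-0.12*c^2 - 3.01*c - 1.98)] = (0.426*c^2 - 0.892799999999999*c - 18.2262)/(0.0144*c^4 + 0.7224*c^3 + 9.5353*c^2 + 11.9196*c + 3.9204)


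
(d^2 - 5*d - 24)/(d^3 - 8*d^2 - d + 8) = (d + 3)/(d^2 - 1)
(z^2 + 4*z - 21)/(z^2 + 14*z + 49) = (z - 3)/(z + 7)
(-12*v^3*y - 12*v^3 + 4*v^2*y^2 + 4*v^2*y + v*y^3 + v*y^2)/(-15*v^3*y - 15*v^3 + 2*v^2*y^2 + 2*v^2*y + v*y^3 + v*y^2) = (-12*v^2 + 4*v*y + y^2)/(-15*v^2 + 2*v*y + y^2)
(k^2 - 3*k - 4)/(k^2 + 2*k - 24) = (k + 1)/(k + 6)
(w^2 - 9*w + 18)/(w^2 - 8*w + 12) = (w - 3)/(w - 2)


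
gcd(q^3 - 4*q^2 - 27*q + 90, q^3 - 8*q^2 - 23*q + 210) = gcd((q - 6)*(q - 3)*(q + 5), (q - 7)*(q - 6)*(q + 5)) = q^2 - q - 30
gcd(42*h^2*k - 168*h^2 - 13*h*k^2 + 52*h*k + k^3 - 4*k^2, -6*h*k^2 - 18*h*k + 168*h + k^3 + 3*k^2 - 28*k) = 6*h*k - 24*h - k^2 + 4*k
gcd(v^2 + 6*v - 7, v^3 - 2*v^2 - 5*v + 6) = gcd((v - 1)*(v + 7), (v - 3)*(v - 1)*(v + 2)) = v - 1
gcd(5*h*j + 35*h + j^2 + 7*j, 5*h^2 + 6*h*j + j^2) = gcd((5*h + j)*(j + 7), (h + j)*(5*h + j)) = 5*h + j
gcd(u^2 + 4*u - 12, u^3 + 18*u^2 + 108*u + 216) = u + 6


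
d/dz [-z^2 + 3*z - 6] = 3 - 2*z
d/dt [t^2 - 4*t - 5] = 2*t - 4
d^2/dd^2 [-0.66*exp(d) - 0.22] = -0.66*exp(d)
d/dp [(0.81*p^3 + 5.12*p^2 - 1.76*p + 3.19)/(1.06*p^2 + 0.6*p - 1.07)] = (0.8586*p^4 + 0.972*p^3 + 2.3375*p^2 - 17.7196*p - 0.0307999999999997)/(1.1236*p^4 + 1.272*p^3 - 1.9084*p^2 - 1.284*p + 1.1449)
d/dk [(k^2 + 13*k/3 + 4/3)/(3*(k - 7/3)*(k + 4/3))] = 8*(-18*k^2 - 30*k - 41)/(81*k^4 - 162*k^3 - 423*k^2 + 504*k + 784)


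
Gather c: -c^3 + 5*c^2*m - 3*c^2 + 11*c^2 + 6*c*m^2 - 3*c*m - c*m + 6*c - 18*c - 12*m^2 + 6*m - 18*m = -c^3 + c^2*(5*m + 8) + c*(6*m^2 - 4*m - 12) - 12*m^2 - 12*m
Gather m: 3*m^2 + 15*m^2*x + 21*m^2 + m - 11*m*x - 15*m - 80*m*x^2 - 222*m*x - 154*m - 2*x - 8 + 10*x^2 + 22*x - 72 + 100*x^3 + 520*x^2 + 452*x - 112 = m^2*(15*x + 24) + m*(-80*x^2 - 233*x - 168) + 100*x^3 + 530*x^2 + 472*x - 192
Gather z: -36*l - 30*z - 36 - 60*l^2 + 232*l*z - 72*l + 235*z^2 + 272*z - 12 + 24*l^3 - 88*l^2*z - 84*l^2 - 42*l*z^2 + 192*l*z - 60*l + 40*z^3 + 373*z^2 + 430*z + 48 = 24*l^3 - 144*l^2 - 168*l + 40*z^3 + z^2*(608 - 42*l) + z*(-88*l^2 + 424*l + 672)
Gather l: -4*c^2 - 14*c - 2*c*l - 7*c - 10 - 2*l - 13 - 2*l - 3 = -4*c^2 - 21*c + l*(-2*c - 4) - 26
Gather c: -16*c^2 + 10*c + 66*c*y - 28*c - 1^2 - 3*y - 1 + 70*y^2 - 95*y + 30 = -16*c^2 + c*(66*y - 18) + 70*y^2 - 98*y + 28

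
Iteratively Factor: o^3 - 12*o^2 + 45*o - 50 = (o - 5)*(o^2 - 7*o + 10) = (o - 5)^2*(o - 2)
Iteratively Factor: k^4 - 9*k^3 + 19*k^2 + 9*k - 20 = (k - 1)*(k^3 - 8*k^2 + 11*k + 20) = (k - 4)*(k - 1)*(k^2 - 4*k - 5) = (k - 5)*(k - 4)*(k - 1)*(k + 1)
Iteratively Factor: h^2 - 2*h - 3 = (h + 1)*(h - 3)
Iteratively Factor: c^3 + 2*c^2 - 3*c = (c + 3)*(c^2 - c) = c*(c + 3)*(c - 1)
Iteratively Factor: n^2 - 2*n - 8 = (n - 4)*(n + 2)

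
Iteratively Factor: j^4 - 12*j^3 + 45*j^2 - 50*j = (j - 2)*(j^3 - 10*j^2 + 25*j) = (j - 5)*(j - 2)*(j^2 - 5*j) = (j - 5)^2*(j - 2)*(j)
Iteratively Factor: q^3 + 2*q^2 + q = (q + 1)*(q^2 + q) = (q + 1)^2*(q)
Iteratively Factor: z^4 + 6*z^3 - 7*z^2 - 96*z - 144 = (z + 3)*(z^3 + 3*z^2 - 16*z - 48) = (z + 3)*(z + 4)*(z^2 - z - 12) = (z - 4)*(z + 3)*(z + 4)*(z + 3)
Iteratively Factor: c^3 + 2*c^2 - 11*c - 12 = (c + 1)*(c^2 + c - 12) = (c - 3)*(c + 1)*(c + 4)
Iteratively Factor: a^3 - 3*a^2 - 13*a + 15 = (a + 3)*(a^2 - 6*a + 5) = (a - 1)*(a + 3)*(a - 5)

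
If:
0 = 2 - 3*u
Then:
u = 2/3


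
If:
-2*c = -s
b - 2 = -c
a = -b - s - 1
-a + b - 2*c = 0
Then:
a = -11/2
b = -1/2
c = 5/2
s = 5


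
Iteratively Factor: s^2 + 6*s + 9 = (s + 3)*(s + 3)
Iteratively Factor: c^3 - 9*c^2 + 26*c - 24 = (c - 3)*(c^2 - 6*c + 8) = (c - 3)*(c - 2)*(c - 4)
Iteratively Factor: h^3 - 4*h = (h - 2)*(h^2 + 2*h) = (h - 2)*(h + 2)*(h)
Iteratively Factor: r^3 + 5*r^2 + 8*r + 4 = (r + 1)*(r^2 + 4*r + 4) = (r + 1)*(r + 2)*(r + 2)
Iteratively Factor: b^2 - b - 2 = (b + 1)*(b - 2)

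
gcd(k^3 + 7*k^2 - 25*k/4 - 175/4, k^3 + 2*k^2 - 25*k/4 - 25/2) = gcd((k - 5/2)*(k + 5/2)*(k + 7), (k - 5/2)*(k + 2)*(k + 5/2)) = k^2 - 25/4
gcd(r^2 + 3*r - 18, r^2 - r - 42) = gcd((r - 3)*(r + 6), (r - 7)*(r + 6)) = r + 6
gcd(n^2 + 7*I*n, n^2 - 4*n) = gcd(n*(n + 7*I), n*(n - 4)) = n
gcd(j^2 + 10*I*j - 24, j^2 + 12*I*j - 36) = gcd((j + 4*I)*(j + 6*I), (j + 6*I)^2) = j + 6*I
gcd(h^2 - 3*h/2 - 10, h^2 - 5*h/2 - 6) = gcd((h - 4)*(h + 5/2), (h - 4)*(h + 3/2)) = h - 4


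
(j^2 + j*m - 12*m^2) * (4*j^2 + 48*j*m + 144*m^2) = 4*j^4 + 52*j^3*m + 144*j^2*m^2 - 432*j*m^3 - 1728*m^4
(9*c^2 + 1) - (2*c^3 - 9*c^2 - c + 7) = -2*c^3 + 18*c^2 + c - 6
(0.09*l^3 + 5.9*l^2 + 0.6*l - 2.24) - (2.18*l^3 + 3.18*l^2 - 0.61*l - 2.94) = -2.09*l^3 + 2.72*l^2 + 1.21*l + 0.7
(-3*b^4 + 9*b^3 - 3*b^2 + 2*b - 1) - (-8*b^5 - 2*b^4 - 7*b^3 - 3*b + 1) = 8*b^5 - b^4 + 16*b^3 - 3*b^2 + 5*b - 2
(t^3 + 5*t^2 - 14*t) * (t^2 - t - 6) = t^5 + 4*t^4 - 25*t^3 - 16*t^2 + 84*t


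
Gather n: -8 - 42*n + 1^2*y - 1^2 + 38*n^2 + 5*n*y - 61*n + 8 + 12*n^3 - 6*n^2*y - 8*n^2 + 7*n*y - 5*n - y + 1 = 12*n^3 + n^2*(30 - 6*y) + n*(12*y - 108)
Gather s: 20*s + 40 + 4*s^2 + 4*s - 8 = 4*s^2 + 24*s + 32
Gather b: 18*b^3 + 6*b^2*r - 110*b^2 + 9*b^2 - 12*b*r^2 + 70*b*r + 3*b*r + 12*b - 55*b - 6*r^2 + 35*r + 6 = 18*b^3 + b^2*(6*r - 101) + b*(-12*r^2 + 73*r - 43) - 6*r^2 + 35*r + 6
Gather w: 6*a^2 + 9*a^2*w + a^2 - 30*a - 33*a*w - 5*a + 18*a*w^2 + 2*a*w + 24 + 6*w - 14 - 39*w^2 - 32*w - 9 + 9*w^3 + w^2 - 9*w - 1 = 7*a^2 - 35*a + 9*w^3 + w^2*(18*a - 38) + w*(9*a^2 - 31*a - 35)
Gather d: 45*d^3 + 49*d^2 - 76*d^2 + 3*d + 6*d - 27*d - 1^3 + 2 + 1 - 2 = 45*d^3 - 27*d^2 - 18*d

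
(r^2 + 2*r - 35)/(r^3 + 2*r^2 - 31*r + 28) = (r - 5)/(r^2 - 5*r + 4)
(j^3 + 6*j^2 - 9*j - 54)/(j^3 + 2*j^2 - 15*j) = (j^2 + 9*j + 18)/(j*(j + 5))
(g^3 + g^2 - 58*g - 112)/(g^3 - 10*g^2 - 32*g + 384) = (g^2 + 9*g + 14)/(g^2 - 2*g - 48)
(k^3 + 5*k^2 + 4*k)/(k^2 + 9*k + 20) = k*(k + 1)/(k + 5)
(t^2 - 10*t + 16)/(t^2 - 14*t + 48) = (t - 2)/(t - 6)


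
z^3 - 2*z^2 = z^2*(z - 2)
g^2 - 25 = (g - 5)*(g + 5)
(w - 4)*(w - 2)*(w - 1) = w^3 - 7*w^2 + 14*w - 8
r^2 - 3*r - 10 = (r - 5)*(r + 2)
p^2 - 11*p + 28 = (p - 7)*(p - 4)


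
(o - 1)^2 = o^2 - 2*o + 1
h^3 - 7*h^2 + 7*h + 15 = (h - 5)*(h - 3)*(h + 1)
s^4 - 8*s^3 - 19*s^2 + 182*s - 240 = (s - 8)*(s - 3)*(s - 2)*(s + 5)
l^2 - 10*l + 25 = (l - 5)^2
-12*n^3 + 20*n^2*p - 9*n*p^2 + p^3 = (-6*n + p)*(-2*n + p)*(-n + p)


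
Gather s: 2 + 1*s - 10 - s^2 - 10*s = -s^2 - 9*s - 8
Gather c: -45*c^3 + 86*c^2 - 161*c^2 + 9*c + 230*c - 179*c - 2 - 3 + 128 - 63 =-45*c^3 - 75*c^2 + 60*c + 60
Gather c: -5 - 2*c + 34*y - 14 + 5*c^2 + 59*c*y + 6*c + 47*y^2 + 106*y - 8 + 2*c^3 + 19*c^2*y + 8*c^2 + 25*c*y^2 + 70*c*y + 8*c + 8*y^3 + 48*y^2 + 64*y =2*c^3 + c^2*(19*y + 13) + c*(25*y^2 + 129*y + 12) + 8*y^3 + 95*y^2 + 204*y - 27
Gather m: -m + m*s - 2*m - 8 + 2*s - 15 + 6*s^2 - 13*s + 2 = m*(s - 3) + 6*s^2 - 11*s - 21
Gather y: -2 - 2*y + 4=2 - 2*y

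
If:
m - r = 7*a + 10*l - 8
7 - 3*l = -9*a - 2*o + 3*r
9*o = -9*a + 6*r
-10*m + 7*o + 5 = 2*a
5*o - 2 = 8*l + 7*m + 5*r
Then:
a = -1447/1153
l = 4843/2306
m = -1463/2306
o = -2282/1153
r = -11187/2306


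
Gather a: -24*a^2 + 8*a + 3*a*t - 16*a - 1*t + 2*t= -24*a^2 + a*(3*t - 8) + t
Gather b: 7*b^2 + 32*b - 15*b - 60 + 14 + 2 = 7*b^2 + 17*b - 44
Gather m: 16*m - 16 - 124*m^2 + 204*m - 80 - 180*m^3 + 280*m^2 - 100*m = -180*m^3 + 156*m^2 + 120*m - 96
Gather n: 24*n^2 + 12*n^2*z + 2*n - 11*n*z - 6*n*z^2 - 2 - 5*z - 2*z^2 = n^2*(12*z + 24) + n*(-6*z^2 - 11*z + 2) - 2*z^2 - 5*z - 2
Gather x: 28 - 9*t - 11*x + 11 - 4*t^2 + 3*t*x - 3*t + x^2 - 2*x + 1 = -4*t^2 - 12*t + x^2 + x*(3*t - 13) + 40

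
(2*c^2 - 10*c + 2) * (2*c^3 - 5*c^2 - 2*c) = 4*c^5 - 30*c^4 + 50*c^3 + 10*c^2 - 4*c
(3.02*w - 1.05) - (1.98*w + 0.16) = 1.04*w - 1.21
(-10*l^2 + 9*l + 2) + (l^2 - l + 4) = -9*l^2 + 8*l + 6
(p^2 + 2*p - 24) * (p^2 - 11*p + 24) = p^4 - 9*p^3 - 22*p^2 + 312*p - 576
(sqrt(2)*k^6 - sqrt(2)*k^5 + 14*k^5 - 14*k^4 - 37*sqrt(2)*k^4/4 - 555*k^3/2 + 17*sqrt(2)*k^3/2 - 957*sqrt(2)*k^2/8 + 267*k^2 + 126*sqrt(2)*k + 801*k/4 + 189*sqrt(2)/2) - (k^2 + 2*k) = sqrt(2)*k^6 - sqrt(2)*k^5 + 14*k^5 - 14*k^4 - 37*sqrt(2)*k^4/4 - 555*k^3/2 + 17*sqrt(2)*k^3/2 - 957*sqrt(2)*k^2/8 + 266*k^2 + 126*sqrt(2)*k + 793*k/4 + 189*sqrt(2)/2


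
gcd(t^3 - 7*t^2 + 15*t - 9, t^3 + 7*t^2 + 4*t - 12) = t - 1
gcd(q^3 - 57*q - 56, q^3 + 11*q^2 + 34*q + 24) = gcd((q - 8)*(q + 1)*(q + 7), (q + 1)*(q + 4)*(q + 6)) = q + 1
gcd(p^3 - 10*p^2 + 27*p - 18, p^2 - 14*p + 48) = p - 6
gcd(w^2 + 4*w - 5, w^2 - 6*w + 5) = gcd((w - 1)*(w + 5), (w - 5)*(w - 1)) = w - 1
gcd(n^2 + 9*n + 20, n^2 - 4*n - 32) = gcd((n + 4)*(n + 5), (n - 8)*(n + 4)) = n + 4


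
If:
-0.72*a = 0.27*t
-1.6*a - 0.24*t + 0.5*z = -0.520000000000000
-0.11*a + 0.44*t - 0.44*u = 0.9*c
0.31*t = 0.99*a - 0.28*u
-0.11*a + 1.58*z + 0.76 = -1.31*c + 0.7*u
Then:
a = -0.12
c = 0.53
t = 0.31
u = -0.75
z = -1.26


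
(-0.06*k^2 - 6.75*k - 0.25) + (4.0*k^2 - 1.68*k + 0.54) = 3.94*k^2 - 8.43*k + 0.29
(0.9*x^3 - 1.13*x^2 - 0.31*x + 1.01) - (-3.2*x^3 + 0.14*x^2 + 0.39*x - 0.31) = 4.1*x^3 - 1.27*x^2 - 0.7*x + 1.32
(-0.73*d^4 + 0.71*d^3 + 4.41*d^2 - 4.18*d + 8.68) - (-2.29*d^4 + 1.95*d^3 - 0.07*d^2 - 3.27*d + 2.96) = 1.56*d^4 - 1.24*d^3 + 4.48*d^2 - 0.91*d + 5.72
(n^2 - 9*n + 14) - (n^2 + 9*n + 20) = -18*n - 6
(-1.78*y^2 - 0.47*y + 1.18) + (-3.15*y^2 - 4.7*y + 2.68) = -4.93*y^2 - 5.17*y + 3.86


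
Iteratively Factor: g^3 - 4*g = (g)*(g^2 - 4) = g*(g - 2)*(g + 2)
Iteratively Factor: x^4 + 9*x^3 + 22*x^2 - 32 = (x - 1)*(x^3 + 10*x^2 + 32*x + 32) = (x - 1)*(x + 4)*(x^2 + 6*x + 8) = (x - 1)*(x + 4)^2*(x + 2)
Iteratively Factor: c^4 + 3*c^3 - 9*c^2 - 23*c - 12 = (c + 1)*(c^3 + 2*c^2 - 11*c - 12) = (c + 1)*(c + 4)*(c^2 - 2*c - 3) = (c - 3)*(c + 1)*(c + 4)*(c + 1)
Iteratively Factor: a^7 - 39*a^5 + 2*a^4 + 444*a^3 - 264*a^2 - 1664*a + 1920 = (a - 2)*(a^6 + 2*a^5 - 35*a^4 - 68*a^3 + 308*a^2 + 352*a - 960) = (a - 2)*(a + 4)*(a^5 - 2*a^4 - 27*a^3 + 40*a^2 + 148*a - 240) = (a - 2)^2*(a + 4)*(a^4 - 27*a^2 - 14*a + 120) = (a - 2)^2*(a + 4)^2*(a^3 - 4*a^2 - 11*a + 30) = (a - 2)^2*(a + 3)*(a + 4)^2*(a^2 - 7*a + 10) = (a - 2)^3*(a + 3)*(a + 4)^2*(a - 5)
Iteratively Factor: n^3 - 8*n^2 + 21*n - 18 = (n - 3)*(n^2 - 5*n + 6) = (n - 3)*(n - 2)*(n - 3)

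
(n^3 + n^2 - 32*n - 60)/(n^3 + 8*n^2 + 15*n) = (n^2 - 4*n - 12)/(n*(n + 3))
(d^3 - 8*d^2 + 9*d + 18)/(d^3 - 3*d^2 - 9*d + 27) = (d^2 - 5*d - 6)/(d^2 - 9)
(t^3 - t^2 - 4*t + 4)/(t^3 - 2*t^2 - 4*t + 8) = (t - 1)/(t - 2)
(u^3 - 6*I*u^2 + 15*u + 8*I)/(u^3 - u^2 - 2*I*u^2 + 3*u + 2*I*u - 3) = (u^2 - 7*I*u + 8)/(u^2 - u*(1 + 3*I) + 3*I)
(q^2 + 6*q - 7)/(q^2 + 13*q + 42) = (q - 1)/(q + 6)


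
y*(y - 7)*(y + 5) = y^3 - 2*y^2 - 35*y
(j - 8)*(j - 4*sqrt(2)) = j^2 - 8*j - 4*sqrt(2)*j + 32*sqrt(2)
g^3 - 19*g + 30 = (g - 3)*(g - 2)*(g + 5)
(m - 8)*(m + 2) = m^2 - 6*m - 16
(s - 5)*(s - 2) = s^2 - 7*s + 10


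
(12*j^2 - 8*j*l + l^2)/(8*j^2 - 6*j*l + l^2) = (6*j - l)/(4*j - l)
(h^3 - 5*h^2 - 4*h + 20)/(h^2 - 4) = h - 5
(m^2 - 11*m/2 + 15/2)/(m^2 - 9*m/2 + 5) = (m - 3)/(m - 2)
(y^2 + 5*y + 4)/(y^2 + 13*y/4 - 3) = 4*(y + 1)/(4*y - 3)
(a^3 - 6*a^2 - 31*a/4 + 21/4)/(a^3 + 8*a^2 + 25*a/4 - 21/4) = (a - 7)/(a + 7)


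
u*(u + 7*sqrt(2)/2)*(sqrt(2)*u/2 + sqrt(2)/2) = sqrt(2)*u^3/2 + sqrt(2)*u^2/2 + 7*u^2/2 + 7*u/2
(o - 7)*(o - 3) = o^2 - 10*o + 21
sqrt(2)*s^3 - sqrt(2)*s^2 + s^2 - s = s*(s - 1)*(sqrt(2)*s + 1)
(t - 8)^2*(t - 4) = t^3 - 20*t^2 + 128*t - 256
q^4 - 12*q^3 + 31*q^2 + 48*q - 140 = (q - 7)*(q - 5)*(q - 2)*(q + 2)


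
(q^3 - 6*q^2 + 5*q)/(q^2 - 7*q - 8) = q*(-q^2 + 6*q - 5)/(-q^2 + 7*q + 8)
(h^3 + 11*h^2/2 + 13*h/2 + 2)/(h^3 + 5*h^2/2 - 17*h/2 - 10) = (2*h + 1)/(2*h - 5)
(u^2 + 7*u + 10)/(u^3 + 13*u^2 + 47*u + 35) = (u + 2)/(u^2 + 8*u + 7)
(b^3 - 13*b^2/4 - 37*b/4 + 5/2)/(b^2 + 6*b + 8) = (4*b^2 - 21*b + 5)/(4*(b + 4))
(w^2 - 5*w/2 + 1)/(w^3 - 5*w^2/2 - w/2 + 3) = (2*w - 1)/(2*w^2 - w - 3)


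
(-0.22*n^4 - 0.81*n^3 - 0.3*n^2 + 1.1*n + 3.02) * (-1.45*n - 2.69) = 0.319*n^5 + 1.7663*n^4 + 2.6139*n^3 - 0.788*n^2 - 7.338*n - 8.1238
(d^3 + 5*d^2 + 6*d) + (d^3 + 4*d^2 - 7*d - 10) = 2*d^3 + 9*d^2 - d - 10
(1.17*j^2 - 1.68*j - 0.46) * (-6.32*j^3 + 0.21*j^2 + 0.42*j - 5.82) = -7.3944*j^5 + 10.8633*j^4 + 3.0458*j^3 - 7.6116*j^2 + 9.5844*j + 2.6772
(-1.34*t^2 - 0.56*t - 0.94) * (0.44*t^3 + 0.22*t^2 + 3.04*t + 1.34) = -0.5896*t^5 - 0.5412*t^4 - 4.6104*t^3 - 3.7048*t^2 - 3.608*t - 1.2596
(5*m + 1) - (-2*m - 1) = 7*m + 2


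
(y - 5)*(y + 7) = y^2 + 2*y - 35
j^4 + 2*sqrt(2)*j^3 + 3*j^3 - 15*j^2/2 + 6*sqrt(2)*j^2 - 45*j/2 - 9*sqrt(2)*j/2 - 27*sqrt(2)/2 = (j + 3)*(j - 3*sqrt(2)/2)*(j + sqrt(2)/2)*(j + 3*sqrt(2))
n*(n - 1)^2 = n^3 - 2*n^2 + n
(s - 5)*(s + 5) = s^2 - 25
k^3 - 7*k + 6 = (k - 2)*(k - 1)*(k + 3)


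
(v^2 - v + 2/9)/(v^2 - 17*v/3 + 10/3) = (v - 1/3)/(v - 5)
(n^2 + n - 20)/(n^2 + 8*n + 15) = (n - 4)/(n + 3)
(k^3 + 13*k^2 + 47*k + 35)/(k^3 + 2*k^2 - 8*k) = (k^3 + 13*k^2 + 47*k + 35)/(k*(k^2 + 2*k - 8))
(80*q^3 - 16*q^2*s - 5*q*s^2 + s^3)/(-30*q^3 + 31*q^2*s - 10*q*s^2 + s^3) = (-16*q^2 + s^2)/(6*q^2 - 5*q*s + s^2)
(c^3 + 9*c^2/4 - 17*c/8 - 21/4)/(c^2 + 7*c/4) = c + 1/2 - 3/c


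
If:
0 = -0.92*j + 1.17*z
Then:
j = 1.27173913043478*z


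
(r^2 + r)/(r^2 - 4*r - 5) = r/(r - 5)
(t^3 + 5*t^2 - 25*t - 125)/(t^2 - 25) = t + 5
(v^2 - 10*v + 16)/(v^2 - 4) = (v - 8)/(v + 2)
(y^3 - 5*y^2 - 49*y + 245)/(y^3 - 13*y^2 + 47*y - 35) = (y + 7)/(y - 1)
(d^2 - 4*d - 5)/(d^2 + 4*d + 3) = (d - 5)/(d + 3)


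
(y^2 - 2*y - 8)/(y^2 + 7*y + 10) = (y - 4)/(y + 5)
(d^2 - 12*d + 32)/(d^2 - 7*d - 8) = (d - 4)/(d + 1)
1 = 1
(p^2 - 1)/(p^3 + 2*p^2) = (p^2 - 1)/(p^2*(p + 2))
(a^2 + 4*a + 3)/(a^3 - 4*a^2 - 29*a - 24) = 1/(a - 8)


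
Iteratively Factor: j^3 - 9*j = (j - 3)*(j^2 + 3*j) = (j - 3)*(j + 3)*(j)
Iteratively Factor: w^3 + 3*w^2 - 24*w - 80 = (w - 5)*(w^2 + 8*w + 16) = (w - 5)*(w + 4)*(w + 4)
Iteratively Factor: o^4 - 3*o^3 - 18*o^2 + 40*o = (o - 5)*(o^3 + 2*o^2 - 8*o) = (o - 5)*(o + 4)*(o^2 - 2*o) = (o - 5)*(o - 2)*(o + 4)*(o)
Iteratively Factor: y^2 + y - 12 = (y + 4)*(y - 3)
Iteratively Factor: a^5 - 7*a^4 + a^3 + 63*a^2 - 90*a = (a - 5)*(a^4 - 2*a^3 - 9*a^2 + 18*a) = (a - 5)*(a - 3)*(a^3 + a^2 - 6*a) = (a - 5)*(a - 3)*(a + 3)*(a^2 - 2*a) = (a - 5)*(a - 3)*(a - 2)*(a + 3)*(a)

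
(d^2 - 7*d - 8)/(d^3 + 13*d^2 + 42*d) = (d^2 - 7*d - 8)/(d*(d^2 + 13*d + 42))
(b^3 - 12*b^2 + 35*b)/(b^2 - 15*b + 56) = b*(b - 5)/(b - 8)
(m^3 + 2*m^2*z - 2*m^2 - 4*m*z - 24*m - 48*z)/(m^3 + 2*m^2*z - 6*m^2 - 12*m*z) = (m + 4)/m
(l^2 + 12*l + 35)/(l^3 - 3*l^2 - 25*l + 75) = (l + 7)/(l^2 - 8*l + 15)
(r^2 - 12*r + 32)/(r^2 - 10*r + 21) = (r^2 - 12*r + 32)/(r^2 - 10*r + 21)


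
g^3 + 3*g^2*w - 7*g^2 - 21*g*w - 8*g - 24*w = (g - 8)*(g + 1)*(g + 3*w)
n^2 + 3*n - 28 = (n - 4)*(n + 7)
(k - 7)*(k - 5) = k^2 - 12*k + 35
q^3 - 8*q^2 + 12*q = q*(q - 6)*(q - 2)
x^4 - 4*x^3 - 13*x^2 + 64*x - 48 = (x - 4)*(x - 3)*(x - 1)*(x + 4)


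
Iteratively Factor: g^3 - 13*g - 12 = (g - 4)*(g^2 + 4*g + 3) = (g - 4)*(g + 1)*(g + 3)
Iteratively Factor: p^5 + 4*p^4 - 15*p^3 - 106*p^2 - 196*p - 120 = (p + 2)*(p^4 + 2*p^3 - 19*p^2 - 68*p - 60) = (p + 2)^2*(p^3 - 19*p - 30) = (p + 2)^3*(p^2 - 2*p - 15) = (p - 5)*(p + 2)^3*(p + 3)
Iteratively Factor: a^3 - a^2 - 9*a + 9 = (a + 3)*(a^2 - 4*a + 3) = (a - 3)*(a + 3)*(a - 1)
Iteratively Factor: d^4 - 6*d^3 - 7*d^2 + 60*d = (d - 4)*(d^3 - 2*d^2 - 15*d) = (d - 4)*(d + 3)*(d^2 - 5*d) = (d - 5)*(d - 4)*(d + 3)*(d)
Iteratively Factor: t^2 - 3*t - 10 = (t + 2)*(t - 5)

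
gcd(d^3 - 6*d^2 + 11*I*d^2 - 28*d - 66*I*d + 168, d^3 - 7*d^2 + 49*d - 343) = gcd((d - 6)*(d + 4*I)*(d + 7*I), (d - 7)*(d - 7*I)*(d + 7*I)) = d + 7*I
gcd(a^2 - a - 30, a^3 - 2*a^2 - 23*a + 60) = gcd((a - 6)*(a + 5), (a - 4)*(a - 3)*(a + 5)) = a + 5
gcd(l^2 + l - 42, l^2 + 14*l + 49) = l + 7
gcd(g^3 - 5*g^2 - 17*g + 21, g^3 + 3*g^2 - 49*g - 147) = g^2 - 4*g - 21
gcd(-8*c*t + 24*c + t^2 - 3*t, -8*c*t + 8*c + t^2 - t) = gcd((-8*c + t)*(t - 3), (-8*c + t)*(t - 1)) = -8*c + t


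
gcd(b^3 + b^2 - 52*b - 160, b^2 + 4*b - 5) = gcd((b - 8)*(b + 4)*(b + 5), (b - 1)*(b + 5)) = b + 5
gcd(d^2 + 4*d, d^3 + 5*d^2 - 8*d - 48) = d + 4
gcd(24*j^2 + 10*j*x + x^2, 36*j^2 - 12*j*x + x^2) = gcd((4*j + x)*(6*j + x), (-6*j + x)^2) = 1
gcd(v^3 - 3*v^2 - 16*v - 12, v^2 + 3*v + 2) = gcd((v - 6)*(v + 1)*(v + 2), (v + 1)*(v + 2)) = v^2 + 3*v + 2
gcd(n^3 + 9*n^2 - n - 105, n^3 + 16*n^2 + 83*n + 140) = n^2 + 12*n + 35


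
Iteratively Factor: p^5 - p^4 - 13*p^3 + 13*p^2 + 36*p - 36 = (p + 2)*(p^4 - 3*p^3 - 7*p^2 + 27*p - 18) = (p - 1)*(p + 2)*(p^3 - 2*p^2 - 9*p + 18) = (p - 1)*(p + 2)*(p + 3)*(p^2 - 5*p + 6) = (p - 3)*(p - 1)*(p + 2)*(p + 3)*(p - 2)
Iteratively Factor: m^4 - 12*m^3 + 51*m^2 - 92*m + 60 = (m - 2)*(m^3 - 10*m^2 + 31*m - 30) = (m - 2)^2*(m^2 - 8*m + 15) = (m - 5)*(m - 2)^2*(m - 3)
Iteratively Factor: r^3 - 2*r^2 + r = (r - 1)*(r^2 - r) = (r - 1)^2*(r)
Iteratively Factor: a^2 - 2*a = (a - 2)*(a)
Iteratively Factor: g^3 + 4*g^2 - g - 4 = (g + 4)*(g^2 - 1) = (g - 1)*(g + 4)*(g + 1)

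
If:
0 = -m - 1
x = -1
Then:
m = -1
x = -1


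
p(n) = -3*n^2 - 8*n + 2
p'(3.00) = -26.00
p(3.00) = -49.00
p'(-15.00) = 82.00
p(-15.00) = -553.00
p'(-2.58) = 7.48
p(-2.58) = 2.67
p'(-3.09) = 10.54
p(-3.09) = -1.92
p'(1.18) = -15.08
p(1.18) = -11.62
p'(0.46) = -10.76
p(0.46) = -2.31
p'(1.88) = -19.28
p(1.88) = -23.64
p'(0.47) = -10.82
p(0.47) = -2.42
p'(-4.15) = 16.90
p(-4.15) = -16.47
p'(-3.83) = 14.98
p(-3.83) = -11.37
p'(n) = -6*n - 8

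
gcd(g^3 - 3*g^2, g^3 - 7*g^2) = g^2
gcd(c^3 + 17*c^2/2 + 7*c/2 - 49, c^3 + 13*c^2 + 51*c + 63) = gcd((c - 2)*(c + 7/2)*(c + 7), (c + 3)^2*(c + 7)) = c + 7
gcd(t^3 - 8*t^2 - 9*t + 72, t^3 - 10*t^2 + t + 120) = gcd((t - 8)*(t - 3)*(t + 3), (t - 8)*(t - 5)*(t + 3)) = t^2 - 5*t - 24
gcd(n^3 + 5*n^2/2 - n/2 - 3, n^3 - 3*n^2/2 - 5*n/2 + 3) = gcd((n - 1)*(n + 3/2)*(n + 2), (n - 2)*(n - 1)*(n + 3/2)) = n^2 + n/2 - 3/2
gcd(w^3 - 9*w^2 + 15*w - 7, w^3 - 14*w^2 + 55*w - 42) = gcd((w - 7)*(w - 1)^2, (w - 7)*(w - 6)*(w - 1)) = w^2 - 8*w + 7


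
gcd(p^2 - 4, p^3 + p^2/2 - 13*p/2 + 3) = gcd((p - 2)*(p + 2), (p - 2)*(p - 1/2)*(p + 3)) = p - 2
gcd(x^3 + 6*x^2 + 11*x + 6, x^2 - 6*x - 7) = x + 1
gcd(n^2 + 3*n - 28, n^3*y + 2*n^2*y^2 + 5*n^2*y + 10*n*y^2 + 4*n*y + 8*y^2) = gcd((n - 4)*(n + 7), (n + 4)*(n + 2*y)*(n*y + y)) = 1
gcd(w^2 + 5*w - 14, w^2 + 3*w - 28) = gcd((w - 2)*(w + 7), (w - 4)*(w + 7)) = w + 7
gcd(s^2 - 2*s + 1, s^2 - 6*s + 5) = s - 1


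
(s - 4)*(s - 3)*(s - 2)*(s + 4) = s^4 - 5*s^3 - 10*s^2 + 80*s - 96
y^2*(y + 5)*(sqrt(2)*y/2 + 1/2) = sqrt(2)*y^4/2 + y^3/2 + 5*sqrt(2)*y^3/2 + 5*y^2/2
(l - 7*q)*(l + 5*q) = l^2 - 2*l*q - 35*q^2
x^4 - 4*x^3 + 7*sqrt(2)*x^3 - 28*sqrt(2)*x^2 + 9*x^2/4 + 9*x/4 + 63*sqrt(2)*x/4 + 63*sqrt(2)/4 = (x - 3)*(x - 3/2)*(x + 1/2)*(x + 7*sqrt(2))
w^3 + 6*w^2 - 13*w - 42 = (w - 3)*(w + 2)*(w + 7)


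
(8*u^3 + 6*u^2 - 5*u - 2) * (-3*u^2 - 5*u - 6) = -24*u^5 - 58*u^4 - 63*u^3 - 5*u^2 + 40*u + 12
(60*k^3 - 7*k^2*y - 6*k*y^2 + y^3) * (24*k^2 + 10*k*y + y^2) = 1440*k^5 + 432*k^4*y - 154*k^3*y^2 - 43*k^2*y^3 + 4*k*y^4 + y^5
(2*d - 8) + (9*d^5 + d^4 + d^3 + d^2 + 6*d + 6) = 9*d^5 + d^4 + d^3 + d^2 + 8*d - 2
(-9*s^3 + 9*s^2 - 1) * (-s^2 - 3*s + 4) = 9*s^5 + 18*s^4 - 63*s^3 + 37*s^2 + 3*s - 4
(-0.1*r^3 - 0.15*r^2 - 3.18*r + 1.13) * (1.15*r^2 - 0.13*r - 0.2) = -0.115*r^5 - 0.1595*r^4 - 3.6175*r^3 + 1.7429*r^2 + 0.4891*r - 0.226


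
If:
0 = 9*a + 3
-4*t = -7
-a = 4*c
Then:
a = -1/3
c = 1/12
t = 7/4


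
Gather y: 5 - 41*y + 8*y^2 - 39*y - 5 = 8*y^2 - 80*y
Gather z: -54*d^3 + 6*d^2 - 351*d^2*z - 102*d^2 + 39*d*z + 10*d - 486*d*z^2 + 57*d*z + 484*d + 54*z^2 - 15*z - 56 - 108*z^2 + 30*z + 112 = -54*d^3 - 96*d^2 + 494*d + z^2*(-486*d - 54) + z*(-351*d^2 + 96*d + 15) + 56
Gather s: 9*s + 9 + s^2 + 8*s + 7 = s^2 + 17*s + 16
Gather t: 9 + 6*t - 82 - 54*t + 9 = -48*t - 64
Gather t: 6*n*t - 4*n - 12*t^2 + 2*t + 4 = -4*n - 12*t^2 + t*(6*n + 2) + 4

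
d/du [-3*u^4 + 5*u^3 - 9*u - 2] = -12*u^3 + 15*u^2 - 9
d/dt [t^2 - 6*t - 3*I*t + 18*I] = 2*t - 6 - 3*I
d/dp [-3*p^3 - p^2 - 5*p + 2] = -9*p^2 - 2*p - 5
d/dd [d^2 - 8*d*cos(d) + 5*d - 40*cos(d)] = 8*d*sin(d) + 2*d + 40*sin(d) - 8*cos(d) + 5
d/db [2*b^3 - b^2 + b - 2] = 6*b^2 - 2*b + 1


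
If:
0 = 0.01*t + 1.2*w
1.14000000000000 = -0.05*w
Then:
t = 2736.00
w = -22.80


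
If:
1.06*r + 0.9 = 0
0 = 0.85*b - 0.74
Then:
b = 0.87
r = -0.85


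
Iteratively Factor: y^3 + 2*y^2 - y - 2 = (y + 2)*(y^2 - 1) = (y + 1)*(y + 2)*(y - 1)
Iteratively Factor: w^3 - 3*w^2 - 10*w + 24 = (w - 2)*(w^2 - w - 12) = (w - 2)*(w + 3)*(w - 4)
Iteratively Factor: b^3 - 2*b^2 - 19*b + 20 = (b + 4)*(b^2 - 6*b + 5) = (b - 5)*(b + 4)*(b - 1)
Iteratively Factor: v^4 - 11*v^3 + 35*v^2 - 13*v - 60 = (v - 4)*(v^3 - 7*v^2 + 7*v + 15) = (v - 5)*(v - 4)*(v^2 - 2*v - 3) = (v - 5)*(v - 4)*(v + 1)*(v - 3)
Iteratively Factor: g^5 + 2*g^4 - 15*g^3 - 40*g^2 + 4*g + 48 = (g + 2)*(g^4 - 15*g^2 - 10*g + 24) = (g - 4)*(g + 2)*(g^3 + 4*g^2 + g - 6) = (g - 4)*(g + 2)*(g + 3)*(g^2 + g - 2) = (g - 4)*(g + 2)^2*(g + 3)*(g - 1)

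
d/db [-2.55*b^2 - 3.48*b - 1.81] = -5.1*b - 3.48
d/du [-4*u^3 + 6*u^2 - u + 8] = -12*u^2 + 12*u - 1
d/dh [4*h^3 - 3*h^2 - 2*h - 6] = 12*h^2 - 6*h - 2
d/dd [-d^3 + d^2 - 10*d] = -3*d^2 + 2*d - 10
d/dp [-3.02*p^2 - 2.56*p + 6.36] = -6.04*p - 2.56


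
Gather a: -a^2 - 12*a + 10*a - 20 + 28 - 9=-a^2 - 2*a - 1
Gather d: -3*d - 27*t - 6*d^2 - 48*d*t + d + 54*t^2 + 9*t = -6*d^2 + d*(-48*t - 2) + 54*t^2 - 18*t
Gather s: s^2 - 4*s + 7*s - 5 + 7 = s^2 + 3*s + 2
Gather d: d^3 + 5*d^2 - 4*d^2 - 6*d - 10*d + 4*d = d^3 + d^2 - 12*d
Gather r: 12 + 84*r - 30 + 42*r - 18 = 126*r - 36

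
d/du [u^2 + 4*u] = 2*u + 4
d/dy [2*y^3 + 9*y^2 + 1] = 6*y*(y + 3)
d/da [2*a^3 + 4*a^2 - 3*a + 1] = 6*a^2 + 8*a - 3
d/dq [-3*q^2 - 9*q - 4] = -6*q - 9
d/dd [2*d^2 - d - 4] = 4*d - 1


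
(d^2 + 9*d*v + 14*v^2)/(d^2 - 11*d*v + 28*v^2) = (d^2 + 9*d*v + 14*v^2)/(d^2 - 11*d*v + 28*v^2)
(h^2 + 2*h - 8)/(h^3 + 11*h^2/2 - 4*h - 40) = 2*(h - 2)/(2*h^2 + 3*h - 20)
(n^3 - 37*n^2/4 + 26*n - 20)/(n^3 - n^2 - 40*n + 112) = (n - 5/4)/(n + 7)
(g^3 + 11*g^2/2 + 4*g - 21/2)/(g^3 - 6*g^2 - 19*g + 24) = (g + 7/2)/(g - 8)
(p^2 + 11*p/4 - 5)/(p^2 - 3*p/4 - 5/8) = 2*(p + 4)/(2*p + 1)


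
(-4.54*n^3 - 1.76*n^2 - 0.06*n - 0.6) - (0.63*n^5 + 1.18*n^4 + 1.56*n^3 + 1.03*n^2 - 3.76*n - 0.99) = -0.63*n^5 - 1.18*n^4 - 6.1*n^3 - 2.79*n^2 + 3.7*n + 0.39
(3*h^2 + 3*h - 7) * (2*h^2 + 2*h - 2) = 6*h^4 + 12*h^3 - 14*h^2 - 20*h + 14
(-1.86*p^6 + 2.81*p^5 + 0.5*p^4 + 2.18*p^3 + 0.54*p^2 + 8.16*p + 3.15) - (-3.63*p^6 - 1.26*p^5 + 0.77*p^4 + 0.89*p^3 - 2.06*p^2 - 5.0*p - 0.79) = 1.77*p^6 + 4.07*p^5 - 0.27*p^4 + 1.29*p^3 + 2.6*p^2 + 13.16*p + 3.94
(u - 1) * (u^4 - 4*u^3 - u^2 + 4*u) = u^5 - 5*u^4 + 3*u^3 + 5*u^2 - 4*u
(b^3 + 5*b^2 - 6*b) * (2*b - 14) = 2*b^4 - 4*b^3 - 82*b^2 + 84*b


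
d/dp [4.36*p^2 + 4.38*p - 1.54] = 8.72*p + 4.38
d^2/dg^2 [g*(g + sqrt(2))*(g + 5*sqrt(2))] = 6*g + 12*sqrt(2)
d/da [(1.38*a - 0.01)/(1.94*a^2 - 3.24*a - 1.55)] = (-2.6772*a^2 + 0.0388000000000002*a - 2.1714)/(3.7636*a^4 - 12.5712*a^3 + 4.4836*a^2 + 10.044*a + 2.4025)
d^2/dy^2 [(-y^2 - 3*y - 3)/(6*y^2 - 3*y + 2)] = 2*(-126*y^3 - 288*y^2 + 270*y - 13)/(216*y^6 - 324*y^5 + 378*y^4 - 243*y^3 + 126*y^2 - 36*y + 8)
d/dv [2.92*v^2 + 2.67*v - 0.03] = 5.84*v + 2.67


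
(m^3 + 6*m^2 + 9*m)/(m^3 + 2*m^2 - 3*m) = (m + 3)/(m - 1)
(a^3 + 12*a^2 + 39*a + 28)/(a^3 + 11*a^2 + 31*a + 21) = (a + 4)/(a + 3)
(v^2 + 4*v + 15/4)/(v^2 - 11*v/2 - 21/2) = (v + 5/2)/(v - 7)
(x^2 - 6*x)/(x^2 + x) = (x - 6)/(x + 1)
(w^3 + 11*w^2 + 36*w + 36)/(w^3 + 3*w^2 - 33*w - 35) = (w^3 + 11*w^2 + 36*w + 36)/(w^3 + 3*w^2 - 33*w - 35)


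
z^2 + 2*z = z*(z + 2)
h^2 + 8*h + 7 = (h + 1)*(h + 7)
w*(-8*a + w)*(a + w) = -8*a^2*w - 7*a*w^2 + w^3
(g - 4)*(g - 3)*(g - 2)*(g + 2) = g^4 - 7*g^3 + 8*g^2 + 28*g - 48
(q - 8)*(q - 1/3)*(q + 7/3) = q^3 - 6*q^2 - 151*q/9 + 56/9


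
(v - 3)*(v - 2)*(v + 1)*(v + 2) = v^4 - 2*v^3 - 7*v^2 + 8*v + 12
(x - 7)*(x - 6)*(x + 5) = x^3 - 8*x^2 - 23*x + 210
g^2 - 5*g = g*(g - 5)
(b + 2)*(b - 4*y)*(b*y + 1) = b^3*y - 4*b^2*y^2 + 2*b^2*y + b^2 - 8*b*y^2 - 4*b*y + 2*b - 8*y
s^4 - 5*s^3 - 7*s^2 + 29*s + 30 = (s - 5)*(s - 3)*(s + 1)*(s + 2)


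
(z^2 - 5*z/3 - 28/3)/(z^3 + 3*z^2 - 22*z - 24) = (z + 7/3)/(z^2 + 7*z + 6)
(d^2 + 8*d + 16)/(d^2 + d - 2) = (d^2 + 8*d + 16)/(d^2 + d - 2)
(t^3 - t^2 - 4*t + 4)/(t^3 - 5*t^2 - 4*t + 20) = (t - 1)/(t - 5)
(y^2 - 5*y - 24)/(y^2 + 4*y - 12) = (y^2 - 5*y - 24)/(y^2 + 4*y - 12)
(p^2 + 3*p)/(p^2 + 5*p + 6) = p/(p + 2)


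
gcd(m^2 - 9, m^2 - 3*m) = m - 3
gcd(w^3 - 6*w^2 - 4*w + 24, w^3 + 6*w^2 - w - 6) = 1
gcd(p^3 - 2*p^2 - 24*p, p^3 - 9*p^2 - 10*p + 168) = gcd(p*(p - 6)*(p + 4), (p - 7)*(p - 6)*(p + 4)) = p^2 - 2*p - 24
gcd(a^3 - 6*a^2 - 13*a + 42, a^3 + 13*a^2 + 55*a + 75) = a + 3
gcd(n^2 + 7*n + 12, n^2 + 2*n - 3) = n + 3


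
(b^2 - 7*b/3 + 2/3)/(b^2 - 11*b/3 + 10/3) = (3*b - 1)/(3*b - 5)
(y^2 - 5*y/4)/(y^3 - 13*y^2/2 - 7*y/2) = (5 - 4*y)/(2*(-2*y^2 + 13*y + 7))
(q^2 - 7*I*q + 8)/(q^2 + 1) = (q - 8*I)/(q - I)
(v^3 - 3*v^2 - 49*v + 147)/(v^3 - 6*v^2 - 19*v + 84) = (v + 7)/(v + 4)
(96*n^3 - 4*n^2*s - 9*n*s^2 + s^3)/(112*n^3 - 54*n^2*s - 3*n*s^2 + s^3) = (-12*n^2 - n*s + s^2)/(-14*n^2 + 5*n*s + s^2)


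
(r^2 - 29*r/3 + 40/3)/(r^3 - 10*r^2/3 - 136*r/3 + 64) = (3*r - 5)/(3*r^2 + 14*r - 24)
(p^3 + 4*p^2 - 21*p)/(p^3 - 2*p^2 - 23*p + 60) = p*(p + 7)/(p^2 + p - 20)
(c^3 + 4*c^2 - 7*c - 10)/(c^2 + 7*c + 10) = (c^2 - c - 2)/(c + 2)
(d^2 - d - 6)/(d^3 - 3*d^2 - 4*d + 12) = 1/(d - 2)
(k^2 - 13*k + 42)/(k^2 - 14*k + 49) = (k - 6)/(k - 7)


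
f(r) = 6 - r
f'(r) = -1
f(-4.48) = 10.48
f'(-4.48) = -1.00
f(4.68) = 1.32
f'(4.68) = -1.00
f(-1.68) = 7.68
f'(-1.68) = -1.00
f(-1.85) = 7.85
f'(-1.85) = -1.00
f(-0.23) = 6.23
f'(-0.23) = -1.00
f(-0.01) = 6.01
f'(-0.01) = -1.00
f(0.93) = 5.07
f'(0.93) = -1.00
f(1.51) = 4.49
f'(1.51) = -1.00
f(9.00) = -3.00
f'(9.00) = -1.00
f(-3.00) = 9.00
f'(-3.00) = -1.00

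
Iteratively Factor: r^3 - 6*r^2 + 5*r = (r)*(r^2 - 6*r + 5) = r*(r - 1)*(r - 5)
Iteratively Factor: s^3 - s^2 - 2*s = (s + 1)*(s^2 - 2*s) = (s - 2)*(s + 1)*(s)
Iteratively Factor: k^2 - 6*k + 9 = (k - 3)*(k - 3)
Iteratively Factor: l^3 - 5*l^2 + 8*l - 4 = (l - 2)*(l^2 - 3*l + 2) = (l - 2)*(l - 1)*(l - 2)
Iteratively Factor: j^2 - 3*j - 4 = (j - 4)*(j + 1)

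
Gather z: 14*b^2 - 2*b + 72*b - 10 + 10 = 14*b^2 + 70*b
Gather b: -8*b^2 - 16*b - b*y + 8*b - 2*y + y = -8*b^2 + b*(-y - 8) - y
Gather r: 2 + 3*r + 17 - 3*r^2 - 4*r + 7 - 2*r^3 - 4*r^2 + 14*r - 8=-2*r^3 - 7*r^2 + 13*r + 18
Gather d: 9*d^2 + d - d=9*d^2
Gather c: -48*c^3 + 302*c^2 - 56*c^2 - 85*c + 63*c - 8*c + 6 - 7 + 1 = -48*c^3 + 246*c^2 - 30*c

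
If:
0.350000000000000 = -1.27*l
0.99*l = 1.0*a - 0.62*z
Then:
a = 0.62*z - 0.272834645669291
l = -0.28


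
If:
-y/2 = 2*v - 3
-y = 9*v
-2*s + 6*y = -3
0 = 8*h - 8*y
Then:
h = 54/5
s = 339/10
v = -6/5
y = 54/5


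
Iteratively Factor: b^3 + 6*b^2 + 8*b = (b + 2)*(b^2 + 4*b) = b*(b + 2)*(b + 4)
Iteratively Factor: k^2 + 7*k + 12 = (k + 4)*(k + 3)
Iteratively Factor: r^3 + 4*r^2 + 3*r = (r + 1)*(r^2 + 3*r) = (r + 1)*(r + 3)*(r)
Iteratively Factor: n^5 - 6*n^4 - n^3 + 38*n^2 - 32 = (n - 4)*(n^4 - 2*n^3 - 9*n^2 + 2*n + 8) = (n - 4)*(n - 1)*(n^3 - n^2 - 10*n - 8) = (n - 4)*(n - 1)*(n + 2)*(n^2 - 3*n - 4) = (n - 4)^2*(n - 1)*(n + 2)*(n + 1)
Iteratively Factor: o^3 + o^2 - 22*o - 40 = (o + 4)*(o^2 - 3*o - 10) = (o + 2)*(o + 4)*(o - 5)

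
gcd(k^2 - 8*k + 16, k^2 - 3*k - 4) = k - 4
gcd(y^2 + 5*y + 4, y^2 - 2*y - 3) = y + 1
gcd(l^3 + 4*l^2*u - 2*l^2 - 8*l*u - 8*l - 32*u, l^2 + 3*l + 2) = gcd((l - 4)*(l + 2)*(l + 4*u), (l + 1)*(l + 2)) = l + 2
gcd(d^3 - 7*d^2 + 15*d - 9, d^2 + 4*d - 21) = d - 3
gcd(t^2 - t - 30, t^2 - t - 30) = t^2 - t - 30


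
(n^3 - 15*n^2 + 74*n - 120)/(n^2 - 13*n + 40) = (n^2 - 10*n + 24)/(n - 8)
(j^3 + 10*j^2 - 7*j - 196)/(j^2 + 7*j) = j + 3 - 28/j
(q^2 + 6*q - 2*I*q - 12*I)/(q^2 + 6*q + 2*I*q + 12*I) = (q - 2*I)/(q + 2*I)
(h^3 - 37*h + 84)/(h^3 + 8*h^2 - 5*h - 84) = (h - 4)/(h + 4)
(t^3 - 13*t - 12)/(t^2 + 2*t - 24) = (t^2 + 4*t + 3)/(t + 6)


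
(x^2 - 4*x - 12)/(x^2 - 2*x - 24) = (x + 2)/(x + 4)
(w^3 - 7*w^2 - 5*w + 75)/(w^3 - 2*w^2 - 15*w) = (w - 5)/w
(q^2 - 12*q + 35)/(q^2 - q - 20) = (q - 7)/(q + 4)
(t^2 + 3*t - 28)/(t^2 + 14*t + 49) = (t - 4)/(t + 7)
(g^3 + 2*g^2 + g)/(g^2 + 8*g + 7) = g*(g + 1)/(g + 7)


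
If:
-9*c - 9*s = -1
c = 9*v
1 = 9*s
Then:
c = 0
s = 1/9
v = 0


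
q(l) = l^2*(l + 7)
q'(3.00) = 69.00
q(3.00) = 90.00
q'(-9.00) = 117.00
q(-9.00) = -162.00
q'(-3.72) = -10.56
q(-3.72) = 45.39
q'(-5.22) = 8.67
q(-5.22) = 48.50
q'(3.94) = 101.73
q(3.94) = 169.83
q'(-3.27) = -13.70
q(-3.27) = 39.88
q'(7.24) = 258.61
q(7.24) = 746.43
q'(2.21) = 45.59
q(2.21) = 44.98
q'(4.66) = 130.39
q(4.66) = 253.20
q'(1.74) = 33.44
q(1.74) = 26.46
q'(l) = l^2 + 2*l*(l + 7)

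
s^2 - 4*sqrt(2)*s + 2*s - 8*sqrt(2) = (s + 2)*(s - 4*sqrt(2))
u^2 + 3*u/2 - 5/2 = (u - 1)*(u + 5/2)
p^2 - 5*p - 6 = (p - 6)*(p + 1)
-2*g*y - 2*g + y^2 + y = (-2*g + y)*(y + 1)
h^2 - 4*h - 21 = (h - 7)*(h + 3)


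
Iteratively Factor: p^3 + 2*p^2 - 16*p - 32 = (p + 4)*(p^2 - 2*p - 8) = (p - 4)*(p + 4)*(p + 2)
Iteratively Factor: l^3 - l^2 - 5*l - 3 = (l + 1)*(l^2 - 2*l - 3) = (l + 1)^2*(l - 3)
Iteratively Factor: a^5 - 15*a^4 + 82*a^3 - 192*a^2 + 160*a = (a)*(a^4 - 15*a^3 + 82*a^2 - 192*a + 160) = a*(a - 4)*(a^3 - 11*a^2 + 38*a - 40) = a*(a - 5)*(a - 4)*(a^2 - 6*a + 8) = a*(a - 5)*(a - 4)*(a - 2)*(a - 4)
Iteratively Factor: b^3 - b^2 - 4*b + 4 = (b - 2)*(b^2 + b - 2) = (b - 2)*(b - 1)*(b + 2)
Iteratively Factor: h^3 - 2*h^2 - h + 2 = (h - 1)*(h^2 - h - 2) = (h - 1)*(h + 1)*(h - 2)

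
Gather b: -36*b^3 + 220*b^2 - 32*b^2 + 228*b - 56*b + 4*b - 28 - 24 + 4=-36*b^3 + 188*b^2 + 176*b - 48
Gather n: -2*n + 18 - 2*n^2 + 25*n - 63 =-2*n^2 + 23*n - 45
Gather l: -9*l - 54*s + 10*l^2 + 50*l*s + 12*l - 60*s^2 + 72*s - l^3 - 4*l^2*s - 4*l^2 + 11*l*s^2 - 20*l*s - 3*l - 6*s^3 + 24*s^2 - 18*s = -l^3 + l^2*(6 - 4*s) + l*(11*s^2 + 30*s) - 6*s^3 - 36*s^2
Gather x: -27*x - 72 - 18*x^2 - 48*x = -18*x^2 - 75*x - 72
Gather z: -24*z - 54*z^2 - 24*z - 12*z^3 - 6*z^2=-12*z^3 - 60*z^2 - 48*z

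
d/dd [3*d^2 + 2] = 6*d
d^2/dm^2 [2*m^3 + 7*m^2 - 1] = 12*m + 14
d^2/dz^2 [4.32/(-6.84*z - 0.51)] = -404.227584/(6.84*z + 0.51)^3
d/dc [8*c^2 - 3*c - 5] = 16*c - 3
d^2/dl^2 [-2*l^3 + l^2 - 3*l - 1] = 2 - 12*l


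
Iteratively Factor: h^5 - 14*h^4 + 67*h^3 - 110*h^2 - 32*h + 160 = (h - 4)*(h^4 - 10*h^3 + 27*h^2 - 2*h - 40) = (h - 4)*(h + 1)*(h^3 - 11*h^2 + 38*h - 40) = (h - 4)^2*(h + 1)*(h^2 - 7*h + 10) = (h - 4)^2*(h - 2)*(h + 1)*(h - 5)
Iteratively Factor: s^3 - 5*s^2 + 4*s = (s - 1)*(s^2 - 4*s) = s*(s - 1)*(s - 4)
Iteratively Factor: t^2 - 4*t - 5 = (t - 5)*(t + 1)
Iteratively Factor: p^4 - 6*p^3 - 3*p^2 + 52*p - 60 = (p - 2)*(p^3 - 4*p^2 - 11*p + 30) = (p - 2)^2*(p^2 - 2*p - 15) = (p - 2)^2*(p + 3)*(p - 5)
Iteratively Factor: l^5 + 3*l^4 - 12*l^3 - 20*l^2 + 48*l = (l - 2)*(l^4 + 5*l^3 - 2*l^2 - 24*l) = (l - 2)*(l + 3)*(l^3 + 2*l^2 - 8*l) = (l - 2)^2*(l + 3)*(l^2 + 4*l) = l*(l - 2)^2*(l + 3)*(l + 4)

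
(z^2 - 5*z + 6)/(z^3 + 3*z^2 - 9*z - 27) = (z - 2)/(z^2 + 6*z + 9)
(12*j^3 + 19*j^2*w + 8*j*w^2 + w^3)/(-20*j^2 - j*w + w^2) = (3*j^2 + 4*j*w + w^2)/(-5*j + w)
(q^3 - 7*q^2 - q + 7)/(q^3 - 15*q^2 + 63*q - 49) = (q + 1)/(q - 7)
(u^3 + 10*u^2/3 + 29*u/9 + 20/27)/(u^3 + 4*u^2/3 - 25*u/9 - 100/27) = (3*u + 1)/(3*u - 5)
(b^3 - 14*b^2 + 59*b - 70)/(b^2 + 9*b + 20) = (b^3 - 14*b^2 + 59*b - 70)/(b^2 + 9*b + 20)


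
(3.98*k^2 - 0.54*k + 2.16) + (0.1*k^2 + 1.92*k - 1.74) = 4.08*k^2 + 1.38*k + 0.42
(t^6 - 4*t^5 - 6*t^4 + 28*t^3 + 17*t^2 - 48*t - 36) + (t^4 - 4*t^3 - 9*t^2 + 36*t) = t^6 - 4*t^5 - 5*t^4 + 24*t^3 + 8*t^2 - 12*t - 36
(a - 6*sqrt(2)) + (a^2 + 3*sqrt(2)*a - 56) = a^2 + a + 3*sqrt(2)*a - 56 - 6*sqrt(2)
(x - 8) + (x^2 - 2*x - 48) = x^2 - x - 56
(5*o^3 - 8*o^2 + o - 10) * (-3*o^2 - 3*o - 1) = -15*o^5 + 9*o^4 + 16*o^3 + 35*o^2 + 29*o + 10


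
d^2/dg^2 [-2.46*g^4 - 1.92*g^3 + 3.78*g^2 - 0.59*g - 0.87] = -29.52*g^2 - 11.52*g + 7.56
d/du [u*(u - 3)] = 2*u - 3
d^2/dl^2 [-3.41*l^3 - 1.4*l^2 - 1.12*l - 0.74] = -20.46*l - 2.8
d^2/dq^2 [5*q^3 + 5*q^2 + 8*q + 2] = 30*q + 10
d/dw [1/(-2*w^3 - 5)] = 6*w^2/(2*w^3 + 5)^2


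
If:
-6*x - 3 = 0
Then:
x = -1/2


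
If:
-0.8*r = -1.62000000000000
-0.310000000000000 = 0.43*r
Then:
No Solution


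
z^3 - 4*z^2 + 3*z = z*(z - 3)*(z - 1)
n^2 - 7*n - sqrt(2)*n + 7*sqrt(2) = (n - 7)*(n - sqrt(2))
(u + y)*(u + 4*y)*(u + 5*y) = u^3 + 10*u^2*y + 29*u*y^2 + 20*y^3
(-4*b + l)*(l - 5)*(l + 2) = -4*b*l^2 + 12*b*l + 40*b + l^3 - 3*l^2 - 10*l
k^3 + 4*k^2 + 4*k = k*(k + 2)^2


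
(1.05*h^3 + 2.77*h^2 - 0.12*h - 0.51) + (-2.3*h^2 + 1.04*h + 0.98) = 1.05*h^3 + 0.47*h^2 + 0.92*h + 0.47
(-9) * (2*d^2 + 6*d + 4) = -18*d^2 - 54*d - 36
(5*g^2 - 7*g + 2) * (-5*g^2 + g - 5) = -25*g^4 + 40*g^3 - 42*g^2 + 37*g - 10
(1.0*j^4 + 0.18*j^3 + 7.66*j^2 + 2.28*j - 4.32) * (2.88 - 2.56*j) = -2.56*j^5 + 2.4192*j^4 - 19.0912*j^3 + 16.224*j^2 + 17.6256*j - 12.4416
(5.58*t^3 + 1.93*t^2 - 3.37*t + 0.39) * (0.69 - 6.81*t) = -37.9998*t^4 - 9.2931*t^3 + 24.2814*t^2 - 4.9812*t + 0.2691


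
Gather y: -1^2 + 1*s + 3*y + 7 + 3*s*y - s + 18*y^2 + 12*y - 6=18*y^2 + y*(3*s + 15)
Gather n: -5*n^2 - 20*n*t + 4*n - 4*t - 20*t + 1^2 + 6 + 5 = -5*n^2 + n*(4 - 20*t) - 24*t + 12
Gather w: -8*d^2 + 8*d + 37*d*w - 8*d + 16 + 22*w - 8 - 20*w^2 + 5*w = -8*d^2 - 20*w^2 + w*(37*d + 27) + 8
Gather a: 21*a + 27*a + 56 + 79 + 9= 48*a + 144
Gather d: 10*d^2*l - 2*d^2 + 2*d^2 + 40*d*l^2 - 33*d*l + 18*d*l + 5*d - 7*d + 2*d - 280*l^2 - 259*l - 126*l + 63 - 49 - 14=10*d^2*l + d*(40*l^2 - 15*l) - 280*l^2 - 385*l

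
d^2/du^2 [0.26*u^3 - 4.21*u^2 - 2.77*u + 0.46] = 1.56*u - 8.42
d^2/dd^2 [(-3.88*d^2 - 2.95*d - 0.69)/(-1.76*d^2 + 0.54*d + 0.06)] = (1.4210854715202e-14*d^4 + 25.650944*d^3 + 15.282432*d^2 - 2.065536*d + 0.384912)/(5.451776*d^6 - 5.018112*d^5 + 0.98208*d^4 + 0.18468*d^3 - 0.03348*d^2 - 0.005832*d - 0.000216)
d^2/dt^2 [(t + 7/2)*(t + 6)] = 2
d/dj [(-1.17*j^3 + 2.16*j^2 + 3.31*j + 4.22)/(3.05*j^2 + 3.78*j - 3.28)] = (-3.5685*j^4 - 8.8452*j^3 + 9.5821*j^2 - 39.9116*j - 26.8084)/(9.3025*j^4 + 23.058*j^3 - 5.7196*j^2 - 24.7968*j + 10.7584)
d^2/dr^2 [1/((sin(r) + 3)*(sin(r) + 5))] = 2*(-2*sin(r)^4 - 12*sin(r)^3 + sin(r)^2 + 84*sin(r) + 49)/((sin(r) + 3)^3*(sin(r) + 5)^3)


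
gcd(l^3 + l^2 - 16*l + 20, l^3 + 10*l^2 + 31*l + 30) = l + 5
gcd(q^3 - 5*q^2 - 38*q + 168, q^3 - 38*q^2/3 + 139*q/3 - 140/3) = q^2 - 11*q + 28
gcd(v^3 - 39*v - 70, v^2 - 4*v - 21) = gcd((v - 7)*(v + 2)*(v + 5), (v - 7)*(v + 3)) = v - 7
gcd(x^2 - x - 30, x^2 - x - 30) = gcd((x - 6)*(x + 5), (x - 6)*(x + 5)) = x^2 - x - 30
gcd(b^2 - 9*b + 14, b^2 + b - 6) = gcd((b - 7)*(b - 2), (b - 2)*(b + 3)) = b - 2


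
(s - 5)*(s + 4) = s^2 - s - 20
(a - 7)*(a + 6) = a^2 - a - 42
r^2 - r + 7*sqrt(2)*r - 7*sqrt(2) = (r - 1)*(r + 7*sqrt(2))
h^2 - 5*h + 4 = (h - 4)*(h - 1)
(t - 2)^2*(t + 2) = t^3 - 2*t^2 - 4*t + 8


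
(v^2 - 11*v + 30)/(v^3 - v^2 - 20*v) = (v - 6)/(v*(v + 4))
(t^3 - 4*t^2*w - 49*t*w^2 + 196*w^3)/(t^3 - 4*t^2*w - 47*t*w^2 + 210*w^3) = (t^2 - 11*t*w + 28*w^2)/(t^2 - 11*t*w + 30*w^2)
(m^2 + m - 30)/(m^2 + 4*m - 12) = (m - 5)/(m - 2)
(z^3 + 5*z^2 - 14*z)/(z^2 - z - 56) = z*(z - 2)/(z - 8)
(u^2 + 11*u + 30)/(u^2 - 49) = (u^2 + 11*u + 30)/(u^2 - 49)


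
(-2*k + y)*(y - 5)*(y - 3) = -2*k*y^2 + 16*k*y - 30*k + y^3 - 8*y^2 + 15*y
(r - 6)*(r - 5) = r^2 - 11*r + 30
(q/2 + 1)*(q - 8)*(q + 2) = q^3/2 - 2*q^2 - 14*q - 16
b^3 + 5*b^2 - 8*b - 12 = (b - 2)*(b + 1)*(b + 6)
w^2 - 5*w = w*(w - 5)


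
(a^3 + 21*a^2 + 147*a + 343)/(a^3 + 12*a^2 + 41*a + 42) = (a^2 + 14*a + 49)/(a^2 + 5*a + 6)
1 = 1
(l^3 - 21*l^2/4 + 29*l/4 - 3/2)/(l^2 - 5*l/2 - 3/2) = (4*l^2 - 9*l + 2)/(2*(2*l + 1))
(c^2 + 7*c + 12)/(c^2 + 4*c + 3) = (c + 4)/(c + 1)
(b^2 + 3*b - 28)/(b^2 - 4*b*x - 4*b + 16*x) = (-b - 7)/(-b + 4*x)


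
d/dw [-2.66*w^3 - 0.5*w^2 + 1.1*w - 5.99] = -7.98*w^2 - 1.0*w + 1.1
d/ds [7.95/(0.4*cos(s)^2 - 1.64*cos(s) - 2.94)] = (6.36*cos(s) - 13.038)*sin(s)/(-0.4*cos(s)^2 + 1.64*cos(s) + 2.94)^2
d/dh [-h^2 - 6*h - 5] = -2*h - 6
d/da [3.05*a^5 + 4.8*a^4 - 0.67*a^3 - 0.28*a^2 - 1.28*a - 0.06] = 15.25*a^4 + 19.2*a^3 - 2.01*a^2 - 0.56*a - 1.28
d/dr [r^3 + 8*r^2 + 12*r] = 3*r^2 + 16*r + 12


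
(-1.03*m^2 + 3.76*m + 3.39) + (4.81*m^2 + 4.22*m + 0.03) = 3.78*m^2 + 7.98*m + 3.42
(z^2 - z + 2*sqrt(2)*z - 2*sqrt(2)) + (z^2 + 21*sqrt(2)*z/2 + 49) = 2*z^2 - z + 25*sqrt(2)*z/2 - 2*sqrt(2) + 49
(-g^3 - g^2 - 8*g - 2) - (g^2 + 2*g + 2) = -g^3 - 2*g^2 - 10*g - 4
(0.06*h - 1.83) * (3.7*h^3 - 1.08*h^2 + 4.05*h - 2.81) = 0.222*h^4 - 6.8358*h^3 + 2.2194*h^2 - 7.5801*h + 5.1423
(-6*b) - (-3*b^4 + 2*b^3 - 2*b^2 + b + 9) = 3*b^4 - 2*b^3 + 2*b^2 - 7*b - 9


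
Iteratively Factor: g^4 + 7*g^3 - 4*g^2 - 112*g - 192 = (g + 4)*(g^3 + 3*g^2 - 16*g - 48) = (g - 4)*(g + 4)*(g^2 + 7*g + 12) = (g - 4)*(g + 4)^2*(g + 3)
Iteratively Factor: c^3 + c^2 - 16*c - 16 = (c - 4)*(c^2 + 5*c + 4) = (c - 4)*(c + 4)*(c + 1)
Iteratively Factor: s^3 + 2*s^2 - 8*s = (s - 2)*(s^2 + 4*s) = s*(s - 2)*(s + 4)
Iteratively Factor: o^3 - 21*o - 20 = (o + 1)*(o^2 - o - 20) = (o + 1)*(o + 4)*(o - 5)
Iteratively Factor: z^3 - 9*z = (z)*(z^2 - 9) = z*(z - 3)*(z + 3)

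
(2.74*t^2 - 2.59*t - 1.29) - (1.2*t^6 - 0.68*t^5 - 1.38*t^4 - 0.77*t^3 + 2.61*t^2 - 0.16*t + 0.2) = -1.2*t^6 + 0.68*t^5 + 1.38*t^4 + 0.77*t^3 + 0.13*t^2 - 2.43*t - 1.49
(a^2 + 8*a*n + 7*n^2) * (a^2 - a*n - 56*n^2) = a^4 + 7*a^3*n - 57*a^2*n^2 - 455*a*n^3 - 392*n^4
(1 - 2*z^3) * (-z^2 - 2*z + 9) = 2*z^5 + 4*z^4 - 18*z^3 - z^2 - 2*z + 9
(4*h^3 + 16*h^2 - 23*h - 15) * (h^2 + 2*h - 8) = 4*h^5 + 24*h^4 - 23*h^3 - 189*h^2 + 154*h + 120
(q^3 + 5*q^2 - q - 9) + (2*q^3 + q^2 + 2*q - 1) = 3*q^3 + 6*q^2 + q - 10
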